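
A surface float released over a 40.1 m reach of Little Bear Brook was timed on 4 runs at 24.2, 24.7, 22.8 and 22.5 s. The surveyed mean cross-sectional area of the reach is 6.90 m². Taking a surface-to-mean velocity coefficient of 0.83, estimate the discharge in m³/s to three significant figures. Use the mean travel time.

t̄ = (24.2 + 24.7 + 22.8 + 22.5) / 4 = 23.55 s
v_surface = L / t̄ = 40.1 / 23.55 = 1.703 m/s
v_mean = 0.83 × 1.703 = 1.413 m/s
Q = A × v_mean = 6.90 × 1.413 = 9.752 m³/s

9.75 m³/s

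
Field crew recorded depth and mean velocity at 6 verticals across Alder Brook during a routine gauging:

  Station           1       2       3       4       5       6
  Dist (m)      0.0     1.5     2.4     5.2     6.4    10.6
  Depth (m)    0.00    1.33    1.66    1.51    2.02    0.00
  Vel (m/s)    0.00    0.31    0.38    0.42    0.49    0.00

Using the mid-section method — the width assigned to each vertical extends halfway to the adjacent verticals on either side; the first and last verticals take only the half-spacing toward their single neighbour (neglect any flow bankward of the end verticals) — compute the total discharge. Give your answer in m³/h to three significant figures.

w_2 = (2.4 − 0.0)/2 = 1.2 m; q_2 = 0.31 × 1.33 × 1.2 = 0.4948 m³/s
w_3 = (5.2 − 1.5)/2 = 1.85 m; q_3 = 0.38 × 1.66 × 1.85 = 1.167 m³/s
w_4 = (6.4 − 2.4)/2 = 2 m; q_4 = 0.42 × 1.51 × 2 = 1.268 m³/s
w_5 = (10.6 − 5.2)/2 = 2.7 m; q_5 = 0.49 × 2.02 × 2.7 = 2.672 m³/s
Stations 1, 6 contribute zero (depth or velocity is 0).
Q = Σ qᵢ = 5.603 m³/s
= 5.603 × 3600 = 20170 m³/h

20200 m³/h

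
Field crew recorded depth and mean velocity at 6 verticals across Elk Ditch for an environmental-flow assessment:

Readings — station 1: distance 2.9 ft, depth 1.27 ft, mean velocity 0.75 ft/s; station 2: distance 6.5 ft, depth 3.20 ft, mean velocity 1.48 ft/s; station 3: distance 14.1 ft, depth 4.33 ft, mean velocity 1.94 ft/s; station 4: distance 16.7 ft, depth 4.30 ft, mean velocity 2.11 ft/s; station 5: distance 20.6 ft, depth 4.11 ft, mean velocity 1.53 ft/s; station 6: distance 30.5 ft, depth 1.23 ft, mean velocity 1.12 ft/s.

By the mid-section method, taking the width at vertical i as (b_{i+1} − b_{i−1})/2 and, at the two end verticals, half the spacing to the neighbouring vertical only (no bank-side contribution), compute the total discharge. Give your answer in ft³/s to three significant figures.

151 ft³/s

w_1 = (6.5 − 2.9)/2 = 1.8 ft; q_1 = 0.75 × 1.27 × 1.8 = 1.715 ft³/s
w_2 = (14.1 − 2.9)/2 = 5.6 ft; q_2 = 1.48 × 3.20 × 5.6 = 26.52 ft³/s
w_3 = (16.7 − 6.5)/2 = 5.1 ft; q_3 = 1.94 × 4.33 × 5.1 = 42.84 ft³/s
w_4 = (20.6 − 14.1)/2 = 3.25 ft; q_4 = 2.11 × 4.30 × 3.25 = 29.49 ft³/s
w_5 = (30.5 − 16.7)/2 = 6.9 ft; q_5 = 1.53 × 4.11 × 6.9 = 43.39 ft³/s
w_6 = (30.5 − 20.6)/2 = 4.95 ft; q_6 = 1.12 × 1.23 × 4.95 = 6.819 ft³/s
Q = Σ qᵢ = 150.8 ft³/s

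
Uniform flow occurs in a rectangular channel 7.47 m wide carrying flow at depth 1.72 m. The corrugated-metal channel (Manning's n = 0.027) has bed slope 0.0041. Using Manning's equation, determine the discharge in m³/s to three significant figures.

34.0 m³/s

A = b·y = 7.47 × 1.72 = 12.85 m²
P = b + 2y = 7.47 + 2×1.72 = 10.91 m
R = A/P = 12.85/10.91 = 1.178 m
Q = (1/n)·A·R^(2/3)·S^(1/2) = (1/0.027) × 12.85 × 1.178^(2/3) × 0.0041^(1/2) = 33.98 m³/s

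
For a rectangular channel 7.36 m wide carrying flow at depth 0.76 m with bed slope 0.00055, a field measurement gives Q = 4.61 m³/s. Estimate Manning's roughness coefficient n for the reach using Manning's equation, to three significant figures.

0.0209

A = b·y = 7.36 × 0.76 = 5.594 m²
P = b + 2y = 7.36 + 2×0.76 = 8.880 m
R = A/P = 5.594/8.880 = 0.6299 m
n = (1/Q)·A·R^(2/3)·S^(1/2) = (1/4.61) × 5.594 × 0.7348 × 0.02345 = 0.02091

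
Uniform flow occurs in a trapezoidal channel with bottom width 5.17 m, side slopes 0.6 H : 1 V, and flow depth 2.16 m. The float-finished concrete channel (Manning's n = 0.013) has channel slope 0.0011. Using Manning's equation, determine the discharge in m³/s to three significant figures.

A = (b + z·y)·y = (5.17 + 0.6×2.16)×2.16 = 13.97 m²
P = b + 2y√(1+z²) = 5.17 + 2×2.16×√(1+0.6²) = 10.21 m
R = A/P = 13.97/10.21 = 1.368 m
Q = (1/n)·A·R^(2/3)·S^(1/2) = (1/0.013) × 13.97 × 1.368^(2/3) × 0.0011^(1/2) = 43.91 m³/s

43.9 m³/s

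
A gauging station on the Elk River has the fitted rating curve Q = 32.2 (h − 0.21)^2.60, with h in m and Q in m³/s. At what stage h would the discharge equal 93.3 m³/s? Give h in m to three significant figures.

1.72 m

h − h₀ = (Q/C)^(1/b) = (93.3/32.2)^(1/2.60) = 1.506 m
h = 0.21 + 1.506 = 1.716 m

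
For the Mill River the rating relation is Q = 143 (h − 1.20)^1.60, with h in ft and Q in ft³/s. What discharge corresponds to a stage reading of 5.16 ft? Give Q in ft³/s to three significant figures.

Q = 143 × (5.16 − 1.20)^1.60 = 143 × 3.96^1.60 = 1293 ft³/s

1290 ft³/s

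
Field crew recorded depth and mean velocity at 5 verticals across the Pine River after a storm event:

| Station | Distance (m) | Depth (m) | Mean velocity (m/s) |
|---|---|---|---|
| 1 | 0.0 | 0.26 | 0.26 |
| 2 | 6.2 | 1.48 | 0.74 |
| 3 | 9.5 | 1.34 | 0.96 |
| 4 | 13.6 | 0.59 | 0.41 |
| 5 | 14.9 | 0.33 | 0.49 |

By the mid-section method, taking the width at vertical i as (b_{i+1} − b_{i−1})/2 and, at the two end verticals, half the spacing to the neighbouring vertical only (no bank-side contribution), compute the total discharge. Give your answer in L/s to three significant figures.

w_1 = (6.2 − 0.0)/2 = 3.1 m; q_1 = 0.26 × 0.26 × 3.1 = 0.2096 m³/s
w_2 = (9.5 − 0.0)/2 = 4.75 m; q_2 = 0.74 × 1.48 × 4.75 = 5.202 m³/s
w_3 = (13.6 − 6.2)/2 = 3.7 m; q_3 = 0.96 × 1.34 × 3.7 = 4.760 m³/s
w_4 = (14.9 − 9.5)/2 = 2.7 m; q_4 = 0.41 × 0.59 × 2.7 = 0.6531 m³/s
w_5 = (14.9 − 13.6)/2 = 0.65 m; q_5 = 0.49 × 0.33 × 0.65 = 0.1051 m³/s
Q = Σ qᵢ = 10.93 m³/s
= 10.93 × 1000 = 10930 L/s

10900 L/s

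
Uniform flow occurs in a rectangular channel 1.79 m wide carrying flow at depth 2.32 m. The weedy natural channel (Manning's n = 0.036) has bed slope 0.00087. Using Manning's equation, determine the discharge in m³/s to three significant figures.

2.54 m³/s

A = b·y = 1.79 × 2.32 = 4.153 m²
P = b + 2y = 1.79 + 2×2.32 = 6.430 m
R = A/P = 4.153/6.430 = 0.6458 m
Q = (1/n)·A·R^(2/3)·S^(1/2) = (1/0.036) × 4.153 × 0.6458^(2/3) × 0.00087^(1/2) = 2.542 m³/s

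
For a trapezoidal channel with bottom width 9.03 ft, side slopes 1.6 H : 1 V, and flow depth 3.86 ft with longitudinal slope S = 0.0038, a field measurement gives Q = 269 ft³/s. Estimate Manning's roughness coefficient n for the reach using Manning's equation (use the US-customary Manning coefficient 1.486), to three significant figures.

0.0367

A = (b + z·y)·y = (9.03 + 1.6×3.86)×3.86 = 58.70 ft²
P = b + 2y√(1+z²) = 9.03 + 2×3.86×√(1+1.6²) = 23.60 ft
R = A/P = 58.70/23.60 = 2.487 ft
n = (1.486/Q)·A·R^(2/3)·S^(1/2) = (1.486/269) × 58.70 × 1.836 × 0.06164 = 0.03669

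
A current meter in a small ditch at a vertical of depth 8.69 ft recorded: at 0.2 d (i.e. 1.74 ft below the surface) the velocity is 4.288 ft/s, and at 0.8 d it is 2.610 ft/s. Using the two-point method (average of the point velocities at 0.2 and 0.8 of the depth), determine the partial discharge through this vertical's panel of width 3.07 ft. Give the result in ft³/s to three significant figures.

92.0 ft³/s

v̄ = (4.288 + 2.610) / 2 = 3.449 ft/s
q = v̄ × d × w = 3.449 × 8.69 × 3.07 = 92.01 ft³/s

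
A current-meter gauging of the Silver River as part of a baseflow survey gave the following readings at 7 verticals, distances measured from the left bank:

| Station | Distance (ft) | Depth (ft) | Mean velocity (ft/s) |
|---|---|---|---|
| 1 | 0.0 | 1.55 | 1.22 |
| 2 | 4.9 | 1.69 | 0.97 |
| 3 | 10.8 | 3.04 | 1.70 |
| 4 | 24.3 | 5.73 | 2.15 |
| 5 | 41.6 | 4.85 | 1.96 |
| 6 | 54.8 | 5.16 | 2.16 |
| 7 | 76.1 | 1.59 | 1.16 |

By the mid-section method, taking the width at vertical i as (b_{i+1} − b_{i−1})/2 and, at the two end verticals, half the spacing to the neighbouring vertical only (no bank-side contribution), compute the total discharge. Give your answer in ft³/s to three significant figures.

w_1 = (4.9 − 0.0)/2 = 2.45 ft; q_1 = 1.22 × 1.55 × 2.45 = 4.633 ft³/s
w_2 = (10.8 − 0.0)/2 = 5.4 ft; q_2 = 0.97 × 1.69 × 5.4 = 8.852 ft³/s
w_3 = (24.3 − 4.9)/2 = 9.7 ft; q_3 = 1.70 × 3.04 × 9.7 = 50.13 ft³/s
w_4 = (41.6 − 10.8)/2 = 15.4 ft; q_4 = 2.15 × 5.73 × 15.4 = 189.7 ft³/s
w_5 = (54.8 − 24.3)/2 = 15.25 ft; q_5 = 1.96 × 4.85 × 15.25 = 145.0 ft³/s
w_6 = (76.1 − 41.6)/2 = 17.25 ft; q_6 = 2.16 × 5.16 × 17.25 = 192.3 ft³/s
w_7 = (76.1 − 54.8)/2 = 10.65 ft; q_7 = 1.16 × 1.59 × 10.65 = 19.64 ft³/s
Q = Σ qᵢ = 610.2 ft³/s

610 ft³/s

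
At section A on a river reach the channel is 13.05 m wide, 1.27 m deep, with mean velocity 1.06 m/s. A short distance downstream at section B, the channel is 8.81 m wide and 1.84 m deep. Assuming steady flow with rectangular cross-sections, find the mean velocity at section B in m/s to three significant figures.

Q = A₁V₁ = (13.05×1.27) × 1.06 = 17.57 m³/s
A₂ = 8.81 × 1.84 = 16.21 m²
V₂ = Q/A₂ = 17.57/16.21 = 1.084 m/s

1.08 m/s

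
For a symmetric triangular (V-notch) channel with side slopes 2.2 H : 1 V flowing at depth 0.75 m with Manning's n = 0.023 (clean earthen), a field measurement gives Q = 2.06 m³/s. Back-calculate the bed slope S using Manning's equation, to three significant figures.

A = z·y² = 2.2×0.75² = 1.238 m²
P = 2y√(1+z²) = 2×0.75×√(1+2.2²) = 3.625 m
R = A/P = 1.238/3.625 = 0.3414 m
S = (Q·n / (1·A·R^(2/3)))² = (2.06×0.023 / (1×1.238×0.4885))² = 0.006144

0.00614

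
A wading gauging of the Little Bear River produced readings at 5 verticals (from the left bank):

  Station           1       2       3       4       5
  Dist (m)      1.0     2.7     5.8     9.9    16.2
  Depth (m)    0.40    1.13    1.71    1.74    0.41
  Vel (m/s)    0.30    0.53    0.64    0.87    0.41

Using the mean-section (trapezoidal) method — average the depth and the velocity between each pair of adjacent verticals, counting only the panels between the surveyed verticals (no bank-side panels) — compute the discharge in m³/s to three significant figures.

Panel 1-2: Δb = 1.7 m, d̄ = (0.40+1.13)/2 = 0.765, v̄ = (0.30+0.53)/2 = 0.415 → q = 1.7×0.765×0.415 = 0.5397 m³/s
Panel 2-3: Δb = 3.1 m, d̄ = (1.13+1.71)/2 = 1.42, v̄ = (0.53+0.64)/2 = 0.585 → q = 3.1×1.42×0.585 = 2.575 m³/s
Panel 3-4: Δb = 4.1 m, d̄ = (1.71+1.74)/2 = 1.725, v̄ = (0.64+0.87)/2 = 0.755 → q = 4.1×1.725×0.755 = 5.340 m³/s
Panel 4-5: Δb = 6.3 m, d̄ = (1.74+0.41)/2 = 1.075, v̄ = (0.87+0.41)/2 = 0.64 → q = 6.3×1.075×0.64 = 4.334 m³/s
Q = Σ q = 12.79 m³/s

12.8 m³/s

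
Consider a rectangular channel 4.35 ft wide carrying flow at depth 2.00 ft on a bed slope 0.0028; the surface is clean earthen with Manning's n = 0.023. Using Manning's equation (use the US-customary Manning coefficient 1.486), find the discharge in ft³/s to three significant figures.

A = b·y = 4.35 × 2.00 = 8.700 ft²
P = b + 2y = 4.35 + 2×2.00 = 8.350 ft
R = A/P = 8.700/8.350 = 1.042 ft
Q = (1.486/n)·A·R^(2/3)·S^(1/2) = (1.486/0.023) × 8.700 × 1.042^(2/3) × 0.0028^(1/2) = 30.57 ft³/s

30.6 ft³/s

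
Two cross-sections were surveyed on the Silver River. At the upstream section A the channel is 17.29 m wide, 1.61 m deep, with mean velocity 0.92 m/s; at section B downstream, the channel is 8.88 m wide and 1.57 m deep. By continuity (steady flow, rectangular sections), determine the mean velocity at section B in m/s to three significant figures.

Q = A₁V₁ = (17.29×1.61) × 0.92 = 25.61 m³/s
A₂ = 8.88 × 1.57 = 13.94 m²
V₂ = Q/A₂ = 25.61/13.94 = 1.837 m/s

1.84 m/s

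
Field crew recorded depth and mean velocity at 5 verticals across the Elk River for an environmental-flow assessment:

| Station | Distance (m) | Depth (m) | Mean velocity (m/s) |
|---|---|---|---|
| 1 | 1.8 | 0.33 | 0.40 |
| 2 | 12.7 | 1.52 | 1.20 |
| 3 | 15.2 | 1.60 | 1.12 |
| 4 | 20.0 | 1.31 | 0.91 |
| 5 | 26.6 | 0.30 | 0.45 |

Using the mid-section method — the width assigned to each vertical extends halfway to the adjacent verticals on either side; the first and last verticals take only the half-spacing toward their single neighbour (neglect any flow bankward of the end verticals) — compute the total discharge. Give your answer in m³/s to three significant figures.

26.7 m³/s

w_1 = (12.7 − 1.8)/2 = 5.45 m; q_1 = 0.40 × 0.33 × 5.45 = 0.7194 m³/s
w_2 = (15.2 − 1.8)/2 = 6.7 m; q_2 = 1.20 × 1.52 × 6.7 = 12.22 m³/s
w_3 = (20.0 − 12.7)/2 = 3.65 m; q_3 = 1.12 × 1.60 × 3.65 = 6.541 m³/s
w_4 = (26.6 − 15.2)/2 = 5.7 m; q_4 = 0.91 × 1.31 × 5.7 = 6.795 m³/s
w_5 = (26.6 − 20.0)/2 = 3.3 m; q_5 = 0.45 × 0.30 × 3.3 = 0.4455 m³/s
Q = Σ qᵢ = 26.72 m³/s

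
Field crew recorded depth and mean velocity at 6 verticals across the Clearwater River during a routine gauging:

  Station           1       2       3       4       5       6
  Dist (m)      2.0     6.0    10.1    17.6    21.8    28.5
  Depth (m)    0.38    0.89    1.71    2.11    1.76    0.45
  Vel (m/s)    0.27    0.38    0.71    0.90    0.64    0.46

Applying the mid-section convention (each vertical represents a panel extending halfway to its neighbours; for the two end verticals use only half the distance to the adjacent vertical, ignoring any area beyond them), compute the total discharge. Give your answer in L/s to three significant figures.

w_1 = (6.0 − 2.0)/2 = 2 m; q_1 = 0.27 × 0.38 × 2 = 0.2052 m³/s
w_2 = (10.1 − 2.0)/2 = 4.05 m; q_2 = 0.38 × 0.89 × 4.05 = 1.370 m³/s
w_3 = (17.6 − 6.0)/2 = 5.8 m; q_3 = 0.71 × 1.71 × 5.8 = 7.042 m³/s
w_4 = (21.8 − 10.1)/2 = 5.85 m; q_4 = 0.90 × 2.11 × 5.85 = 11.11 m³/s
w_5 = (28.5 − 17.6)/2 = 5.45 m; q_5 = 0.64 × 1.76 × 5.45 = 6.139 m³/s
w_6 = (28.5 − 21.8)/2 = 3.35 m; q_6 = 0.46 × 0.45 × 3.35 = 0.6935 m³/s
Q = Σ qᵢ = 26.56 m³/s
= 26.56 × 1000 = 26560 L/s

26600 L/s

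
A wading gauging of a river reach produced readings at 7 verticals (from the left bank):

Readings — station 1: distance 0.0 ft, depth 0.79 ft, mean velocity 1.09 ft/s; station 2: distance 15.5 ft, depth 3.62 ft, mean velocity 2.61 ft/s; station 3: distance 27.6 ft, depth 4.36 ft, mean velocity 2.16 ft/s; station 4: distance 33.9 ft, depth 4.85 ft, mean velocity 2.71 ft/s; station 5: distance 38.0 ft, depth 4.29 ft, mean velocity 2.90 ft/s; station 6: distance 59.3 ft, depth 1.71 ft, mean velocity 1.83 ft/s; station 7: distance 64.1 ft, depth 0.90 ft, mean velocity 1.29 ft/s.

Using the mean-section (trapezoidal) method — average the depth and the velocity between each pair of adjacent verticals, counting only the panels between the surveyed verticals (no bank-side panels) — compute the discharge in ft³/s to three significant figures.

462 ft³/s

Panel 1-2: Δb = 15.5 ft, d̄ = (0.79+3.62)/2 = 2.205, v̄ = (1.09+2.61)/2 = 1.85 → q = 15.5×2.205×1.85 = 63.23 ft³/s
Panel 2-3: Δb = 12.1 ft, d̄ = (3.62+4.36)/2 = 3.99, v̄ = (2.61+2.16)/2 = 2.385 → q = 12.1×3.99×2.385 = 115.1 ft³/s
Panel 3-4: Δb = 6.3 ft, d̄ = (4.36+4.85)/2 = 4.605, v̄ = (2.16+2.71)/2 = 2.435 → q = 6.3×4.605×2.435 = 70.64 ft³/s
Panel 4-5: Δb = 4.1 ft, d̄ = (4.85+4.29)/2 = 4.57, v̄ = (2.71+2.90)/2 = 2.805 → q = 4.1×4.57×2.805 = 52.56 ft³/s
Panel 5-6: Δb = 21.3 ft, d̄ = (4.29+1.71)/2 = 3, v̄ = (2.90+1.83)/2 = 2.365 → q = 21.3×3×2.365 = 151.1 ft³/s
Panel 6-7: Δb = 4.8 ft, d̄ = (1.71+0.90)/2 = 1.305, v̄ = (1.83+1.29)/2 = 1.56 → q = 4.8×1.305×1.56 = 9.772 ft³/s
Q = Σ q = 462.5 ft³/s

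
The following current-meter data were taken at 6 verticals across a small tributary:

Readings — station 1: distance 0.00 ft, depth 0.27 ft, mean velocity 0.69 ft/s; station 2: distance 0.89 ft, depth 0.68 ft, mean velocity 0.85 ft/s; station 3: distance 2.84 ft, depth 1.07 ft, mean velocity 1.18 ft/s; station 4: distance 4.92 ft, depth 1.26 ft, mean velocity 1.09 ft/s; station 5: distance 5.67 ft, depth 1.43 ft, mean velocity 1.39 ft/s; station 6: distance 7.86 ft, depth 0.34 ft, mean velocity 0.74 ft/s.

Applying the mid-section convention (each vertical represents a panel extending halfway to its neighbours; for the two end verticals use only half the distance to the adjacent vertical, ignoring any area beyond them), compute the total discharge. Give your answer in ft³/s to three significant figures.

w_1 = (0.89 − 0.00)/2 = 0.445 ft; q_1 = 0.69 × 0.27 × 0.445 = 0.08290 ft³/s
w_2 = (2.84 − 0.00)/2 = 1.42 ft; q_2 = 0.85 × 0.68 × 1.42 = 0.8208 ft³/s
w_3 = (4.92 − 0.89)/2 = 2.015 ft; q_3 = 1.18 × 1.07 × 2.015 = 2.544 ft³/s
w_4 = (5.67 − 2.84)/2 = 1.415 ft; q_4 = 1.09 × 1.26 × 1.415 = 1.943 ft³/s
w_5 = (7.86 − 4.92)/2 = 1.47 ft; q_5 = 1.39 × 1.43 × 1.47 = 2.922 ft³/s
w_6 = (7.86 − 5.67)/2 = 1.095 ft; q_6 = 0.74 × 0.34 × 1.095 = 0.2755 ft³/s
Q = Σ qᵢ = 8.589 ft³/s

8.59 ft³/s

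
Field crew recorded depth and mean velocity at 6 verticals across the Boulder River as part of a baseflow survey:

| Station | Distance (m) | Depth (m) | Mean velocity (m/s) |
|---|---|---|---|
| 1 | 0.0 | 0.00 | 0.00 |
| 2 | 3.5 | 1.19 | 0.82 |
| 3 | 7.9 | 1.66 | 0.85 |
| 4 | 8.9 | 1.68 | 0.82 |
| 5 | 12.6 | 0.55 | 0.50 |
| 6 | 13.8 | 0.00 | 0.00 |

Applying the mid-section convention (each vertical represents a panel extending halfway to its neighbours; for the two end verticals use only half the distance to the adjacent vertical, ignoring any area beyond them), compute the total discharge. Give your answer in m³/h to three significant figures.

w_2 = (7.9 − 0.0)/2 = 3.95 m; q_2 = 0.82 × 1.19 × 3.95 = 3.854 m³/s
w_3 = (8.9 − 3.5)/2 = 2.7 m; q_3 = 0.85 × 1.66 × 2.7 = 3.810 m³/s
w_4 = (12.6 − 7.9)/2 = 2.35 m; q_4 = 0.82 × 1.68 × 2.35 = 3.237 m³/s
w_5 = (13.8 − 8.9)/2 = 2.45 m; q_5 = 0.50 × 0.55 × 2.45 = 0.6738 m³/s
Stations 1, 6 contribute zero (depth or velocity is 0).
Q = Σ qᵢ = 11.58 m³/s
= 11.58 × 3600 = 41670 m³/h

41700 m³/h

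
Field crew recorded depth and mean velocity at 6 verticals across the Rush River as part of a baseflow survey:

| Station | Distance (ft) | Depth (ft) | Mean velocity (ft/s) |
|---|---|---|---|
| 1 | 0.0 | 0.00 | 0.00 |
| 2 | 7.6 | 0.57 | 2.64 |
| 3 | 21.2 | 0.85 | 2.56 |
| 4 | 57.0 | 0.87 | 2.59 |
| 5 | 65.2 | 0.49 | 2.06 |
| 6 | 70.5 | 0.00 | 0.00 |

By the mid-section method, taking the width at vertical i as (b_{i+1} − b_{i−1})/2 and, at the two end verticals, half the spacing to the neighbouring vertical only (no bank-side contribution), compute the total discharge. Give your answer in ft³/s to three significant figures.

126 ft³/s

w_2 = (21.2 − 0.0)/2 = 10.6 ft; q_2 = 2.64 × 0.57 × 10.6 = 15.95 ft³/s
w_3 = (57.0 − 7.6)/2 = 24.7 ft; q_3 = 2.56 × 0.85 × 24.7 = 53.75 ft³/s
w_4 = (65.2 − 21.2)/2 = 22 ft; q_4 = 2.59 × 0.87 × 22 = 49.57 ft³/s
w_5 = (70.5 − 57.0)/2 = 6.75 ft; q_5 = 2.06 × 0.49 × 6.75 = 6.813 ft³/s
Stations 1, 6 contribute zero (depth or velocity is 0).
Q = Σ qᵢ = 126.1 ft³/s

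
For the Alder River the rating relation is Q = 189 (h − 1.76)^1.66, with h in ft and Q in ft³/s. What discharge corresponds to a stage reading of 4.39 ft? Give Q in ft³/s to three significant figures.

Q = 189 × (4.39 − 1.76)^1.66 = 189 × 2.63^1.66 = 941.0 ft³/s

941 ft³/s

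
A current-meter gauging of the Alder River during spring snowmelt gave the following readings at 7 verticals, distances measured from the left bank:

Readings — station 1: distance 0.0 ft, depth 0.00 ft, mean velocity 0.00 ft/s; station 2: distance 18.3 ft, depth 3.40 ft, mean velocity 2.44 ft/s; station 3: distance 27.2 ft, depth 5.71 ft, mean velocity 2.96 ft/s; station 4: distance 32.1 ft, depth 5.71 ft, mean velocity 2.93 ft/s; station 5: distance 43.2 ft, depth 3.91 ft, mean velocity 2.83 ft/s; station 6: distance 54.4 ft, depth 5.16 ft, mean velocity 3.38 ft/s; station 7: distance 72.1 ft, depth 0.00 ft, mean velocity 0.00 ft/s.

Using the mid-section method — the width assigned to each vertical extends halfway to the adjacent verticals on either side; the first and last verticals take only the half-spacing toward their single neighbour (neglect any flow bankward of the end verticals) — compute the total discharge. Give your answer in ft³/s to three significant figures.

739 ft³/s

w_2 = (27.2 − 0.0)/2 = 13.6 ft; q_2 = 2.44 × 3.40 × 13.6 = 112.8 ft³/s
w_3 = (32.1 − 18.3)/2 = 6.9 ft; q_3 = 2.96 × 5.71 × 6.9 = 116.6 ft³/s
w_4 = (43.2 − 27.2)/2 = 8 ft; q_4 = 2.93 × 5.71 × 8 = 133.8 ft³/s
w_5 = (54.4 − 32.1)/2 = 11.15 ft; q_5 = 2.83 × 3.91 × 11.15 = 123.4 ft³/s
w_6 = (72.1 − 43.2)/2 = 14.45 ft; q_6 = 3.38 × 5.16 × 14.45 = 252.0 ft³/s
Stations 1, 7 contribute zero (depth or velocity is 0).
Q = Σ qᵢ = 738.7 ft³/s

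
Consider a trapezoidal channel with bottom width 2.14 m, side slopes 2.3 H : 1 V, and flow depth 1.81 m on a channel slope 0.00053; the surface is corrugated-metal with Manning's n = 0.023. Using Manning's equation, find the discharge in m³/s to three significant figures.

11.5 m³/s

A = (b + z·y)·y = (2.14 + 2.3×1.81)×1.81 = 11.41 m²
P = b + 2y√(1+z²) = 2.14 + 2×1.81×√(1+2.3²) = 11.22 m
R = A/P = 11.41/11.22 = 1.017 m
Q = (1/n)·A·R^(2/3)·S^(1/2) = (1/0.023) × 11.41 × 1.017^(2/3) × 0.00053^(1/2) = 11.55 m³/s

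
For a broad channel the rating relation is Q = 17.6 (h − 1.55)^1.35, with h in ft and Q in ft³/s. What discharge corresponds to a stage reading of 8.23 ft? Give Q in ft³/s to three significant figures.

Q = 17.6 × (8.23 − 1.55)^1.35 = 17.6 × 6.68^1.35 = 228.5 ft³/s

229 ft³/s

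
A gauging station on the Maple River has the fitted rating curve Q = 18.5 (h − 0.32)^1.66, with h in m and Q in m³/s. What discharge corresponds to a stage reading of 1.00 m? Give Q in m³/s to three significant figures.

9.75 m³/s

Q = 18.5 × (1.00 − 0.32)^1.66 = 18.5 × 0.68^1.66 = 9.753 m³/s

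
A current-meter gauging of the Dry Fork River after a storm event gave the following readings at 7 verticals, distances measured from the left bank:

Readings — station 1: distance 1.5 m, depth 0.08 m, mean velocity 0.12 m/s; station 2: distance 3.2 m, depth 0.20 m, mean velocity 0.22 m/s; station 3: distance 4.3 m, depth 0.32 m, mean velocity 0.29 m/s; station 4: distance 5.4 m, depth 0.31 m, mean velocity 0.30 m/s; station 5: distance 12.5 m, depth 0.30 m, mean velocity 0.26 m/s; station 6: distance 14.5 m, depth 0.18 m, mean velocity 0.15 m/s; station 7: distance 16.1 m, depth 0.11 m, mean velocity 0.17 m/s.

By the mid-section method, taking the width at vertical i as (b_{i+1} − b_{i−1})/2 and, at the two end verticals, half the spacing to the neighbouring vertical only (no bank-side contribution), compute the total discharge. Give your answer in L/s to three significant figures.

972 L/s

w_1 = (3.2 − 1.5)/2 = 0.85 m; q_1 = 0.12 × 0.08 × 0.85 = 0.008160 m³/s
w_2 = (4.3 − 1.5)/2 = 1.4 m; q_2 = 0.22 × 0.20 × 1.4 = 0.06160 m³/s
w_3 = (5.4 − 3.2)/2 = 1.1 m; q_3 = 0.29 × 0.32 × 1.1 = 0.1021 m³/s
w_4 = (12.5 − 4.3)/2 = 4.1 m; q_4 = 0.30 × 0.31 × 4.1 = 0.3813 m³/s
w_5 = (14.5 − 5.4)/2 = 4.55 m; q_5 = 0.26 × 0.30 × 4.55 = 0.3549 m³/s
w_6 = (16.1 − 12.5)/2 = 1.8 m; q_6 = 0.15 × 0.18 × 1.8 = 0.04860 m³/s
w_7 = (16.1 − 14.5)/2 = 0.8 m; q_7 = 0.17 × 0.11 × 0.8 = 0.01496 m³/s
Q = Σ qᵢ = 0.9716 m³/s
= 0.9716 × 1000 = 971.6 L/s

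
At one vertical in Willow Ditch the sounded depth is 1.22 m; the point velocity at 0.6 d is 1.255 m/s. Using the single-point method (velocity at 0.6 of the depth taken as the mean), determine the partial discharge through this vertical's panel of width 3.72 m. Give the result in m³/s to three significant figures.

v̄ = v₀.₆ = 1.255 m/s
q = v̄ × d × w = 1.255 × 1.22 × 3.72 = 5.696 m³/s

5.70 m³/s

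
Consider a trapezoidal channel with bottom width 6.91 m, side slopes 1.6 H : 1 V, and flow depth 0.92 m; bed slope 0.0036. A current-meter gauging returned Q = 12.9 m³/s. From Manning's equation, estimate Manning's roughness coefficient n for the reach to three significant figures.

0.0294

A = (b + z·y)·y = (6.91 + 1.6×0.92)×0.92 = 7.711 m²
P = b + 2y√(1+z²) = 6.91 + 2×0.92×√(1+1.6²) = 10.38 m
R = A/P = 7.711/10.38 = 0.7428 m
n = (1/Q)·A·R^(2/3)·S^(1/2) = (1/12.9) × 7.711 × 0.8202 × 0.06000 = 0.02942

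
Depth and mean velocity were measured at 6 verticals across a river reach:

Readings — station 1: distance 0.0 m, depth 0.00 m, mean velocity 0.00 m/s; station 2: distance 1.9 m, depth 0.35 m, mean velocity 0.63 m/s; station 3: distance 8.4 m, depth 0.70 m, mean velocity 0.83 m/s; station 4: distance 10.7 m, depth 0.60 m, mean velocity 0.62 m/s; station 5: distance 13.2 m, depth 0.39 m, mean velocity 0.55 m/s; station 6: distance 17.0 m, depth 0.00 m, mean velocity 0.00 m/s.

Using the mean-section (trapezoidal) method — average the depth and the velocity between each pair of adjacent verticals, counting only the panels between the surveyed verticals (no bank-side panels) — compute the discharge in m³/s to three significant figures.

4.61 m³/s

Panel 1-2: Δb = 1.9 m, d̄ = (0.00+0.35)/2 = 0.175, v̄ = (0.00+0.63)/2 = 0.315 → q = 1.9×0.175×0.315 = 0.1047 m³/s
Panel 2-3: Δb = 6.5 m, d̄ = (0.35+0.70)/2 = 0.525, v̄ = (0.63+0.83)/2 = 0.73 → q = 6.5×0.525×0.73 = 2.491 m³/s
Panel 3-4: Δb = 2.3 m, d̄ = (0.70+0.60)/2 = 0.65, v̄ = (0.83+0.62)/2 = 0.725 → q = 2.3×0.65×0.725 = 1.084 m³/s
Panel 4-5: Δb = 2.5 m, d̄ = (0.60+0.39)/2 = 0.495, v̄ = (0.62+0.55)/2 = 0.585 → q = 2.5×0.495×0.585 = 0.7239 m³/s
Panel 5-6: Δb = 3.8 m, d̄ = (0.39+0.00)/2 = 0.195, v̄ = (0.55+0.00)/2 = 0.275 → q = 3.8×0.195×0.275 = 0.2038 m³/s
Q = Σ q = 4.607 m³/s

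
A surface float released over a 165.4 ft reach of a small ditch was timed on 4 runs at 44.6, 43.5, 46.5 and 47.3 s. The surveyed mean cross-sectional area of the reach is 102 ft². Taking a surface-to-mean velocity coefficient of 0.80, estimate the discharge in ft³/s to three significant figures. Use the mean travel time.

t̄ = (44.6 + 43.5 + 46.5 + 47.3) / 4 = 45.475 s
v_surface = L / t̄ = 165.4 / 45.475 = 3.637 ft/s
v_mean = 0.80 × 3.637 = 2.910 ft/s
Q = A × v_mean = 102 × 2.910 = 296.8 ft³/s

297 ft³/s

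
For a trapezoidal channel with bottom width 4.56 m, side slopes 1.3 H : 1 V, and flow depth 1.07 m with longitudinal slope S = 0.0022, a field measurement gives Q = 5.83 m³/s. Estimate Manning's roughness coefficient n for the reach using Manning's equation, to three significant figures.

0.0437

A = (b + z·y)·y = (4.56 + 1.3×1.07)×1.07 = 6.368 m²
P = b + 2y√(1+z²) = 4.56 + 2×1.07×√(1+1.3²) = 8.070 m
R = A/P = 6.368/8.070 = 0.7891 m
n = (1/Q)·A·R^(2/3)·S^(1/2) = (1/5.83) × 6.368 × 0.8539 × 0.04690 = 0.04374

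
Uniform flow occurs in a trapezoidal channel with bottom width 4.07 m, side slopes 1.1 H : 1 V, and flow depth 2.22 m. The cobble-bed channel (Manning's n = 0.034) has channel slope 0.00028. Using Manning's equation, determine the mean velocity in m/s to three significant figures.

A = (b + z·y)·y = (4.07 + 1.1×2.22)×2.22 = 14.46 m²
P = b + 2y√(1+z²) = 4.07 + 2×2.22×√(1+1.1²) = 10.67 m
R = A/P = 14.46/10.67 = 1.355 m
Q = (1/n)·A·R^(2/3)·S^(1/2) = (1/0.034) × 14.46 × 1.355^(2/3) × 0.00028^(1/2) = 8.711 m³/s
V = Q/A = 8.711/14.46 = 0.6026 m/s

0.603 m/s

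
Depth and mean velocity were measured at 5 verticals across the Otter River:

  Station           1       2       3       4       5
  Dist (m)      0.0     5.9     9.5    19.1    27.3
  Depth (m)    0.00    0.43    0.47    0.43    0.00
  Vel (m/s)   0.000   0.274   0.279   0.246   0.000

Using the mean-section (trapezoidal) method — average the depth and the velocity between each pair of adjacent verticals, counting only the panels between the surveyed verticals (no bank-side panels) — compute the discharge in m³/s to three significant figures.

Panel 1-2: Δb = 5.9 m, d̄ = (0.00+0.43)/2 = 0.215, v̄ = (0.000+0.274)/2 = 0.137 → q = 5.9×0.215×0.137 = 0.1738 m³/s
Panel 2-3: Δb = 3.6 m, d̄ = (0.43+0.47)/2 = 0.45, v̄ = (0.274+0.279)/2 = 0.2765 → q = 3.6×0.45×0.2765 = 0.4479 m³/s
Panel 3-4: Δb = 9.6 m, d̄ = (0.47+0.43)/2 = 0.45, v̄ = (0.279+0.246)/2 = 0.2625 → q = 9.6×0.45×0.2625 = 1.134 m³/s
Panel 4-5: Δb = 8.2 m, d̄ = (0.43+0.00)/2 = 0.215, v̄ = (0.246+0.000)/2 = 0.123 → q = 8.2×0.215×0.123 = 0.2168 m³/s
Q = Σ q = 1.973 m³/s

1.97 m³/s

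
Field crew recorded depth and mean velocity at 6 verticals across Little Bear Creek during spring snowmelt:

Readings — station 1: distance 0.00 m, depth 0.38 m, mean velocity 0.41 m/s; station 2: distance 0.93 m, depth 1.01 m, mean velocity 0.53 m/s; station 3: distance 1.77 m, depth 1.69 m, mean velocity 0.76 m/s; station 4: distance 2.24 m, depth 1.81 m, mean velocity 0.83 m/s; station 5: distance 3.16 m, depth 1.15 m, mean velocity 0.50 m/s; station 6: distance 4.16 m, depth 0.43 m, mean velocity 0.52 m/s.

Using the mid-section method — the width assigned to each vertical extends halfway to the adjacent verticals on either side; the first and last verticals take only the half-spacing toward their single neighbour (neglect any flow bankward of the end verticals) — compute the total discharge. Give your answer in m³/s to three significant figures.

3.10 m³/s

w_1 = (0.93 − 0.00)/2 = 0.465 m; q_1 = 0.41 × 0.38 × 0.465 = 0.07245 m³/s
w_2 = (1.77 − 0.00)/2 = 0.885 m; q_2 = 0.53 × 1.01 × 0.885 = 0.4737 m³/s
w_3 = (2.24 − 0.93)/2 = 0.655 m; q_3 = 0.76 × 1.69 × 0.655 = 0.8413 m³/s
w_4 = (3.16 − 1.77)/2 = 0.695 m; q_4 = 0.83 × 1.81 × 0.695 = 1.044 m³/s
w_5 = (4.16 − 2.24)/2 = 0.96 m; q_5 = 0.50 × 1.15 × 0.96 = 0.5520 m³/s
w_6 = (4.16 − 3.16)/2 = 0.5 m; q_6 = 0.52 × 0.43 × 0.5 = 0.1118 m³/s
Q = Σ qᵢ = 3.095 m³/s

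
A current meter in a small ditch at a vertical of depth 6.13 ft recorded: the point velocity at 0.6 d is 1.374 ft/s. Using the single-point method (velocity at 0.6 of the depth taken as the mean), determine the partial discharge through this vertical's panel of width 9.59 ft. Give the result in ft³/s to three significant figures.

v̄ = v₀.₆ = 1.374 ft/s
q = v̄ × d × w = 1.374 × 6.13 × 9.59 = 80.77 ft³/s

80.8 ft³/s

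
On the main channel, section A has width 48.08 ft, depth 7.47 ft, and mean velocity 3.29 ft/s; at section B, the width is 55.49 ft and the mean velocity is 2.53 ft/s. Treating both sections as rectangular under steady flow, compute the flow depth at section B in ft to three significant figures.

8.42 ft

Q = A₁V₁ = (48.08×7.47) × 3.29 = 1182 ft³/s
d₂ = Q/(b₂ V₂) = 1182/(55.49×2.53) = 8.417 ft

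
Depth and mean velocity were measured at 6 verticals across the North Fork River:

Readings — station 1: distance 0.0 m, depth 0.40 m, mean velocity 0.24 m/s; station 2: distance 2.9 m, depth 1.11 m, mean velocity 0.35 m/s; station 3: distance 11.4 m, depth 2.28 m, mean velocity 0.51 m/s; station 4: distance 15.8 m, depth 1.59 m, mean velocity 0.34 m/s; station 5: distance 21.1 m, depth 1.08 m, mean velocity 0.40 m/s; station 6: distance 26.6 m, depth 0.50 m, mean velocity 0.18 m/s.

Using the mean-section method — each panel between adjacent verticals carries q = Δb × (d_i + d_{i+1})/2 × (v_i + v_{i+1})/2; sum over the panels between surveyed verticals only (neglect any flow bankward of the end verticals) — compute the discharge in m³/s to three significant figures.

14.3 m³/s

Panel 1-2: Δb = 2.9 m, d̄ = (0.40+1.11)/2 = 0.755, v̄ = (0.24+0.35)/2 = 0.295 → q = 2.9×0.755×0.295 = 0.6459 m³/s
Panel 2-3: Δb = 8.5 m, d̄ = (1.11+2.28)/2 = 1.695, v̄ = (0.35+0.51)/2 = 0.43 → q = 8.5×1.695×0.43 = 6.195 m³/s
Panel 3-4: Δb = 4.4 m, d̄ = (2.28+1.59)/2 = 1.935, v̄ = (0.51+0.34)/2 = 0.425 → q = 4.4×1.935×0.425 = 3.618 m³/s
Panel 4-5: Δb = 5.3 m, d̄ = (1.59+1.08)/2 = 1.335, v̄ = (0.34+0.40)/2 = 0.37 → q = 5.3×1.335×0.37 = 2.618 m³/s
Panel 5-6: Δb = 5.5 m, d̄ = (1.08+0.50)/2 = 0.79, v̄ = (0.40+0.18)/2 = 0.29 → q = 5.5×0.79×0.29 = 1.260 m³/s
Q = Σ q = 14.34 m³/s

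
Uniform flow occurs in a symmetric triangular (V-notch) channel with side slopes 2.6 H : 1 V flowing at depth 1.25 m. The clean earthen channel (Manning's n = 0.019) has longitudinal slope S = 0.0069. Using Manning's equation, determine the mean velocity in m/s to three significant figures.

A = z·y² = 2.6×1.25² = 4.063 m²
P = 2y√(1+z²) = 2×1.25×√(1+2.6²) = 6.964 m
R = A/P = 4.063/6.964 = 0.5833 m
Q = (1/n)·A·R^(2/3)·S^(1/2) = (1/0.019) × 4.063 × 0.5833^(2/3) × 0.0069^(1/2) = 12.40 m³/s
V = Q/A = 12.40/4.063 = 3.052 m/s

3.05 m/s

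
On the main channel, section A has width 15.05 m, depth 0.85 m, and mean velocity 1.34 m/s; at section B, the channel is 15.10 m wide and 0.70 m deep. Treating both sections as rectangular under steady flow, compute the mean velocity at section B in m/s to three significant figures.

Q = A₁V₁ = (15.05×0.85) × 1.34 = 17.14 m³/s
A₂ = 15.10 × 0.70 = 10.57 m²
V₂ = Q/A₂ = 17.14/10.57 = 1.622 m/s

1.62 m/s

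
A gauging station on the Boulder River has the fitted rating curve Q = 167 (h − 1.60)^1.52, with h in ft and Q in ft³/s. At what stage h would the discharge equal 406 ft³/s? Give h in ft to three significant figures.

3.39 ft

h − h₀ = (Q/C)^(1/b) = (406/167)^(1/1.52) = 1.794 ft
h = 1.60 + 1.794 = 3.394 ft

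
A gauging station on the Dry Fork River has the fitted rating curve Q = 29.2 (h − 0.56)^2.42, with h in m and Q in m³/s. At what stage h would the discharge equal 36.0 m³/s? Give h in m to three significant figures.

1.65 m

h − h₀ = (Q/C)^(1/b) = (36.0/29.2)^(1/2.42) = 1.090 m
h = 0.56 + 1.090 = 1.650 m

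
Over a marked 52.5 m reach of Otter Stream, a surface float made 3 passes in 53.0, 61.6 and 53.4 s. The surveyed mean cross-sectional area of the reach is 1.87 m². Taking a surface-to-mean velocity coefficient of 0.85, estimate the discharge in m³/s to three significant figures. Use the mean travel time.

t̄ = (53.0 + 61.6 + 53.4) / 3 = 56 s
v_surface = L / t̄ = 52.5 / 56 = 0.9375 m/s
v_mean = 0.85 × 0.9375 = 0.7969 m/s
Q = A × v_mean = 1.87 × 0.7969 = 1.490 m³/s

1.49 m³/s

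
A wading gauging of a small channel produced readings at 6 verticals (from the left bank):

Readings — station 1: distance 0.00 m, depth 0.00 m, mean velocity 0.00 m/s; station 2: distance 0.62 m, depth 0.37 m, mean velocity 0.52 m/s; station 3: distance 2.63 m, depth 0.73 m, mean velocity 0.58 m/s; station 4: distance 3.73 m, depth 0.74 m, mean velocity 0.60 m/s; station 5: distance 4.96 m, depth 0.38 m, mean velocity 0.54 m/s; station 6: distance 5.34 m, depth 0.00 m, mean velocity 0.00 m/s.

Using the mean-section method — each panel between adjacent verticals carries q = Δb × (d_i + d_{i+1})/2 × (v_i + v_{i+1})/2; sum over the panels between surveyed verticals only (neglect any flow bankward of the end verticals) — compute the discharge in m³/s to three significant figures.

1.53 m³/s

Panel 1-2: Δb = 0.62 m, d̄ = (0.00+0.37)/2 = 0.185, v̄ = (0.00+0.52)/2 = 0.26 → q = 0.62×0.185×0.26 = 0.02982 m³/s
Panel 2-3: Δb = 2.01 m, d̄ = (0.37+0.73)/2 = 0.55, v̄ = (0.52+0.58)/2 = 0.55 → q = 2.01×0.55×0.55 = 0.6080 m³/s
Panel 3-4: Δb = 1.1 m, d̄ = (0.73+0.74)/2 = 0.735, v̄ = (0.58+0.60)/2 = 0.59 → q = 1.1×0.735×0.59 = 0.4770 m³/s
Panel 4-5: Δb = 1.23 m, d̄ = (0.74+0.38)/2 = 0.56, v̄ = (0.60+0.54)/2 = 0.57 → q = 1.23×0.56×0.57 = 0.3926 m³/s
Panel 5-6: Δb = 0.38 m, d̄ = (0.38+0.00)/2 = 0.19, v̄ = (0.54+0.00)/2 = 0.27 → q = 0.38×0.19×0.27 = 0.01949 m³/s
Q = Σ q = 1.527 m³/s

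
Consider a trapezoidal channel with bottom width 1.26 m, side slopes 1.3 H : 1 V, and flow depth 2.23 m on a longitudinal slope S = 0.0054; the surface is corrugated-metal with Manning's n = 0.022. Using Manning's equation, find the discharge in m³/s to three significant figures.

A = (b + z·y)·y = (1.26 + 1.3×2.23)×2.23 = 9.275 m²
P = b + 2y√(1+z²) = 1.26 + 2×2.23×√(1+1.3²) = 8.575 m
R = A/P = 9.275/8.575 = 1.082 m
Q = (1/n)·A·R^(2/3)·S^(1/2) = (1/0.022) × 9.275 × 1.082^(2/3) × 0.0054^(1/2) = 32.64 m³/s

32.6 m³/s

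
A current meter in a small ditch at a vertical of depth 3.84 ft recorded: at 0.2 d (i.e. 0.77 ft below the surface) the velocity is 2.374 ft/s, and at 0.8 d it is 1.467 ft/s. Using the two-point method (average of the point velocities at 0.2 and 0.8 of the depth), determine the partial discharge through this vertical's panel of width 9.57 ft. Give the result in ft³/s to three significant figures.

v̄ = (2.374 + 1.467) / 2 = 1.921 ft/s
q = v̄ × d × w = 1.921 × 3.84 × 9.57 = 70.58 ft³/s

70.6 ft³/s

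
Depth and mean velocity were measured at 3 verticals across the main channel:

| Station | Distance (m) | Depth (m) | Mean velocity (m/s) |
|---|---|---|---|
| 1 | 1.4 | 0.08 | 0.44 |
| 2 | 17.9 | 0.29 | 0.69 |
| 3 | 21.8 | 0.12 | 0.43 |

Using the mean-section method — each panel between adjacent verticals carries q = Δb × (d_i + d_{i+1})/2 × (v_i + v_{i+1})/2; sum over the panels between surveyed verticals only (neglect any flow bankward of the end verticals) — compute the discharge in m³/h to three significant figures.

Panel 1-2: Δb = 16.5 m, d̄ = (0.08+0.29)/2 = 0.185, v̄ = (0.44+0.69)/2 = 0.565 → q = 16.5×0.185×0.565 = 1.725 m³/s
Panel 2-3: Δb = 3.9 m, d̄ = (0.29+0.12)/2 = 0.205, v̄ = (0.69+0.43)/2 = 0.56 → q = 3.9×0.205×0.56 = 0.4477 m³/s
Q = Σ q = 2.172 m³/s
= 2.172 × 3600 = 7821 m³/h

7820 m³/h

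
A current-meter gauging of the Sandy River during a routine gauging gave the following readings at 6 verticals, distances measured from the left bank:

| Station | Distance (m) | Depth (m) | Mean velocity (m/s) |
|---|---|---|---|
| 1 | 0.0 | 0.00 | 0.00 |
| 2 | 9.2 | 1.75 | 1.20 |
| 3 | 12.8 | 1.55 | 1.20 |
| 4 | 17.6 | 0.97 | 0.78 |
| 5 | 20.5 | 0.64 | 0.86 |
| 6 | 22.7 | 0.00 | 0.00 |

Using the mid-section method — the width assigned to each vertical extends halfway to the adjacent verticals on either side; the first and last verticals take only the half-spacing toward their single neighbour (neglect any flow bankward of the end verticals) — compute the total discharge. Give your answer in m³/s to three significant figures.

25.6 m³/s

w_2 = (12.8 − 0.0)/2 = 6.4 m; q_2 = 1.20 × 1.75 × 6.4 = 13.44 m³/s
w_3 = (17.6 − 9.2)/2 = 4.2 m; q_3 = 1.20 × 1.55 × 4.2 = 7.812 m³/s
w_4 = (20.5 − 12.8)/2 = 3.85 m; q_4 = 0.78 × 0.97 × 3.85 = 2.913 m³/s
w_5 = (22.7 − 17.6)/2 = 2.55 m; q_5 = 0.86 × 0.64 × 2.55 = 1.404 m³/s
Stations 1, 6 contribute zero (depth or velocity is 0).
Q = Σ qᵢ = 25.57 m³/s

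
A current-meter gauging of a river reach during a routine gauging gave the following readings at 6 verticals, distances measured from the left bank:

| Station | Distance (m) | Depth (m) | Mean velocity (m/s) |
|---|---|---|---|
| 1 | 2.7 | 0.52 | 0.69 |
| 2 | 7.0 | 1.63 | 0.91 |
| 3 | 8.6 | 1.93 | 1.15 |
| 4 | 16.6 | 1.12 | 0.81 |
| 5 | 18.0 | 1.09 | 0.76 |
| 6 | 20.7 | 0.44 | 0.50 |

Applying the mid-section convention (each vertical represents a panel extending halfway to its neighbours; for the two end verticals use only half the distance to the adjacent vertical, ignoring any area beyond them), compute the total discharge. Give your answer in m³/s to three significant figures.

w_1 = (7.0 − 2.7)/2 = 2.15 m; q_1 = 0.69 × 0.52 × 2.15 = 0.7714 m³/s
w_2 = (8.6 − 2.7)/2 = 2.95 m; q_2 = 0.91 × 1.63 × 2.95 = 4.376 m³/s
w_3 = (16.6 − 7.0)/2 = 4.8 m; q_3 = 1.15 × 1.93 × 4.8 = 10.65 m³/s
w_4 = (18.0 − 8.6)/2 = 4.7 m; q_4 = 0.81 × 1.12 × 4.7 = 4.264 m³/s
w_5 = (20.7 − 16.6)/2 = 2.05 m; q_5 = 0.76 × 1.09 × 2.05 = 1.698 m³/s
w_6 = (20.7 − 18.0)/2 = 1.35 m; q_6 = 0.50 × 0.44 × 1.35 = 0.2970 m³/s
Q = Σ qᵢ = 22.06 m³/s

22.1 m³/s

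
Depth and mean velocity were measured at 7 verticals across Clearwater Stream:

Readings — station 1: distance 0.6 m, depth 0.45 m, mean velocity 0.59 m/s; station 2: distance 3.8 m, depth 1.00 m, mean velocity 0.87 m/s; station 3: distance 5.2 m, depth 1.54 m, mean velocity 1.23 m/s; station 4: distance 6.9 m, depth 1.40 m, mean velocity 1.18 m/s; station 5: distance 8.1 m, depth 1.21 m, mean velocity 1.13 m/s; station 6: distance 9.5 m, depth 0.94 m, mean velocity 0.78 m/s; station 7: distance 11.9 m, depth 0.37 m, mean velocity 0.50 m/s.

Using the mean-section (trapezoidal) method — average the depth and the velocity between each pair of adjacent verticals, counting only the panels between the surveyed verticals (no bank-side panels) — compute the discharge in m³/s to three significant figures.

Panel 1-2: Δb = 3.2 m, d̄ = (0.45+1.00)/2 = 0.725, v̄ = (0.59+0.87)/2 = 0.73 → q = 3.2×0.725×0.73 = 1.694 m³/s
Panel 2-3: Δb = 1.4 m, d̄ = (1.00+1.54)/2 = 1.27, v̄ = (0.87+1.23)/2 = 1.05 → q = 1.4×1.27×1.05 = 1.867 m³/s
Panel 3-4: Δb = 1.7 m, d̄ = (1.54+1.40)/2 = 1.47, v̄ = (1.23+1.18)/2 = 1.205 → q = 1.7×1.47×1.205 = 3.011 m³/s
Panel 4-5: Δb = 1.2 m, d̄ = (1.40+1.21)/2 = 1.305, v̄ = (1.18+1.13)/2 = 1.155 → q = 1.2×1.305×1.155 = 1.809 m³/s
Panel 5-6: Δb = 1.4 m, d̄ = (1.21+0.94)/2 = 1.075, v̄ = (1.13+0.78)/2 = 0.955 → q = 1.4×1.075×0.955 = 1.437 m³/s
Panel 6-7: Δb = 2.4 m, d̄ = (0.94+0.37)/2 = 0.655, v̄ = (0.78+0.50)/2 = 0.64 → q = 2.4×0.655×0.64 = 1.006 m³/s
Q = Σ q = 10.82 m³/s

10.8 m³/s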